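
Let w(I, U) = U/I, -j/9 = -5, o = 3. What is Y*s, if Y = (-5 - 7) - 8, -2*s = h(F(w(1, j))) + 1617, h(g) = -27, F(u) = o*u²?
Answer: 15900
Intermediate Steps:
j = 45 (j = -9*(-5) = 45)
F(u) = 3*u²
s = -795 (s = -(-27 + 1617)/2 = -½*1590 = -795)
Y = -20 (Y = -12 - 8 = -20)
Y*s = -20*(-795) = 15900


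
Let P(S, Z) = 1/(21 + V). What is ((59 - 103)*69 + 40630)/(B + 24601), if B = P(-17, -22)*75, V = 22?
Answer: 808271/528959 ≈ 1.5280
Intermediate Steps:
P(S, Z) = 1/43 (P(S, Z) = 1/(21 + 22) = 1/43)
B = 75/43 (B = (1/43)*75 = 75/43 ≈ 1.7442)
((59 - 103)*69 + 40630)/(B + 24601) = ((59 - 103)*69 + 40630)/(75/43 + 24601) = (-44*69 + 40630)/(1057918/43) = (-3036 + 40630)*(43/1057918) = 37594*(43/1057918) = 808271/528959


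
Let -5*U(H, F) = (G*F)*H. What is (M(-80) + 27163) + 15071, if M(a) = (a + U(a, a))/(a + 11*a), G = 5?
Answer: 168963/4 ≈ 42241.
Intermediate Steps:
U(H, F) = -F*H (U(H, F) = -5*F*H/5 = -F*H)
M(a) = (a - a**2)/(12*a) (M(a) = (a - a*a)/(a + 11*a) = (a - a**2)/((12*a)) = (a - a**2)*(1/(12*a)) = (a - a**2)/(12*a))
(M(-80) + 27163) + 15071 = ((1/12 - 1/12*(-80)) + 27163) + 15071 = ((1/12 + 20/3) + 27163) + 15071 = (27/4 + 27163) + 15071 = 108679/4 + 15071 = 168963/4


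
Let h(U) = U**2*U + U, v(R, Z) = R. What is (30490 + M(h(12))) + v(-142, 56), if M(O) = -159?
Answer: 30189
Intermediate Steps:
h(U) = U + U**3 (h(U) = U**3 + U = U + U**3)
(30490 + M(h(12))) + v(-142, 56) = (30490 - 159) - 142 = 30331 - 142 = 30189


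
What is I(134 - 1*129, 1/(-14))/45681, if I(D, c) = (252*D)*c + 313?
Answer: 223/45681 ≈ 0.0048817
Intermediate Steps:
I(D, c) = 313 + 252*D*c (I(D, c) = 252*D*c + 313 = 313 + 252*D*c)
I(134 - 1*129, 1/(-14))/45681 = (313 + 252*(134 - 1*129)/(-14))/45681 = (313 + 252*(134 - 129)*(-1/14))*(1/45681) = (313 + 252*5*(-1/14))*(1/45681) = (313 - 90)*(1/45681) = 223*(1/45681) = 223/45681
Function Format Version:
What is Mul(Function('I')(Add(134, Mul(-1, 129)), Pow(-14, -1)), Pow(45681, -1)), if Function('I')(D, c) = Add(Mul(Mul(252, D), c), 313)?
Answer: Rational(223, 45681) ≈ 0.0048817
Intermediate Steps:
Function('I')(D, c) = Add(313, Mul(252, D, c)) (Function('I')(D, c) = Add(Mul(252, D, c), 313) = Add(313, Mul(252, D, c)))
Mul(Function('I')(Add(134, Mul(-1, 129)), Pow(-14, -1)), Pow(45681, -1)) = Mul(Add(313, Mul(252, Add(134, Mul(-1, 129)), Pow(-14, -1))), Pow(45681, -1)) = Mul(Add(313, Mul(252, Add(134, -129), Rational(-1, 14))), Rational(1, 45681)) = Mul(Add(313, Mul(252, 5, Rational(-1, 14))), Rational(1, 45681)) = Mul(Add(313, -90), Rational(1, 45681)) = Mul(223, Rational(1, 45681)) = Rational(223, 45681)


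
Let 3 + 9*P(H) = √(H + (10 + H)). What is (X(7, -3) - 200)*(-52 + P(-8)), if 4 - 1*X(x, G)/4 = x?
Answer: 33284/3 - 212*I*√6/9 ≈ 11095.0 - 57.699*I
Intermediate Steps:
X(x, G) = 16 - 4*x
P(H) = -⅓ + √(10 + 2*H)/9 (P(H) = -⅓ + √(H + (10 + H))/9 = -⅓ + √(10 + 2*H)/9)
(X(7, -3) - 200)*(-52 + P(-8)) = ((16 - 4*7) - 200)*(-52 + (-⅓ + √(10 + 2*(-8))/9)) = ((16 - 28) - 200)*(-52 + (-⅓ + √(10 - 16)/9)) = (-12 - 200)*(-52 + (-⅓ + √(-6)/9)) = -212*(-52 + (-⅓ + (I*√6)/9)) = -212*(-52 + (-⅓ + I*√6/9)) = -212*(-157/3 + I*√6/9) = 33284/3 - 212*I*√6/9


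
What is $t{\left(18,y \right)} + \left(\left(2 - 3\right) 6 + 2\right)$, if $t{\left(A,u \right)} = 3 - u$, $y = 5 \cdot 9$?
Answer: $-46$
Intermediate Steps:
$y = 45$
$t{\left(18,y \right)} + \left(\left(2 - 3\right) 6 + 2\right) = \left(3 - 45\right) + \left(\left(2 - 3\right) 6 + 2\right) = \left(3 - 45\right) + \left(\left(-1\right) 6 + 2\right) = -42 + \left(-6 + 2\right) = -42 - 4 = -46$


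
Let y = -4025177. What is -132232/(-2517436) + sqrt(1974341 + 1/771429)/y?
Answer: 33058/629359 - sqrt(1174935663851101410)/3105138267933 ≈ 0.052177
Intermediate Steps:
-132232/(-2517436) + sqrt(1974341 + 1/771429)/y = -132232/(-2517436) + sqrt(1974341 + 1/771429)/(-4025177) = -132232*(-1/2517436) + sqrt(1974341 + 1/771429)*(-1/4025177) = 33058/629359 + sqrt(1523063903290/771429)*(-1/4025177) = 33058/629359 + (sqrt(1174935663851101410)/771429)*(-1/4025177) = 33058/629359 - sqrt(1174935663851101410)/3105138267933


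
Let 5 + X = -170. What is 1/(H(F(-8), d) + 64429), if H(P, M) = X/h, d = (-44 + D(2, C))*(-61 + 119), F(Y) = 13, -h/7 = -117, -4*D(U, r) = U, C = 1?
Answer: 117/7538168 ≈ 1.5521e-5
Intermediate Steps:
X = -175 (X = -5 - 170 = -175)
D(U, r) = -U/4
h = 819 (h = -7*(-117) = 819)
d = -2581 (d = (-44 - 1/4*2)*(-61 + 119) = (-44 - 1/2)*58 = -89/2*58 = -2581)
H(P, M) = -25/117 (H(P, M) = -175/819 = -175*1/819 = -25/117)
1/(H(F(-8), d) + 64429) = 1/(-25/117 + 64429) = 1/(7538168/117) = 117/7538168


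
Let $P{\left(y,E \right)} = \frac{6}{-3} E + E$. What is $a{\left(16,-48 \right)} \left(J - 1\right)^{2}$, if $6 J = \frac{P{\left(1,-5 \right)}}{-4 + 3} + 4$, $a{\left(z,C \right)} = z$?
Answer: $\frac{196}{9} \approx 21.778$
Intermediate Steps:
$P{\left(y,E \right)} = - E$ ($P{\left(y,E \right)} = 6 \left(- \frac{1}{3}\right) E + E = - 2 E + E = - E$)
$J = - \frac{1}{6}$ ($J = \frac{\frac{\left(-1\right) \left(-5\right)}{-4 + 3} + 4}{6} = \frac{\frac{5}{-1} + 4}{6} = \frac{5 \left(-1\right) + 4}{6} = \frac{-5 + 4}{6} = \frac{1}{6} \left(-1\right) = - \frac{1}{6} \approx -0.16667$)
$a{\left(16,-48 \right)} \left(J - 1\right)^{2} = 16 \left(- \frac{1}{6} - 1\right)^{2} = 16 \left(- \frac{7}{6}\right)^{2} = 16 \cdot \frac{49}{36} = \frac{196}{9}$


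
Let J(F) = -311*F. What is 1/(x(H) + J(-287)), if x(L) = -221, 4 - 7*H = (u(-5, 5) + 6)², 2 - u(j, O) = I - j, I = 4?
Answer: 1/89036 ≈ 1.1231e-5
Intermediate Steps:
u(j, O) = -2 + j (u(j, O) = 2 - (4 - j) = 2 + (-4 + j) = -2 + j)
H = 3/7 (H = 4/7 - ((-2 - 5) + 6)²/7 = 4/7 - (-7 + 6)²/7 = 4/7 - ⅐*(-1)² = 4/7 - ⅐*1 = 4/7 - ⅐ = 3/7 ≈ 0.42857)
1/(x(H) + J(-287)) = 1/(-221 - 311*(-287)) = 1/(-221 + 89257) = 1/89036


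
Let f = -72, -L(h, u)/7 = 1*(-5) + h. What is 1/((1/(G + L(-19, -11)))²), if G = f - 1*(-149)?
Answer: 60025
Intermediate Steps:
L(h, u) = 35 - 7*h (L(h, u) = -7*(1*(-5) + h) = -7*(-5 + h) = 35 - 7*h)
G = 77 (G = -72 - 1*(-149) = -72 + 149 = 77)
1/((1/(G + L(-19, -11)))²) = 1/((1/(77 + (35 - 7*(-19))))²) = 1/((1/(77 + (35 + 133)))²) = 1/((1/(77 + 168))²) = 1/((1/245)²) = 1/(1/60025) = 60025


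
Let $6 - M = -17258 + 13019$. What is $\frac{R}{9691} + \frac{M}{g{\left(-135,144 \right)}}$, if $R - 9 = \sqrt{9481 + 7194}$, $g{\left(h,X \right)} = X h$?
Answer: $- \frac{2730889}{12559536} + \frac{5 \sqrt{667}}{9691} \approx -0.20411$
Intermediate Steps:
$M = 4245$ ($M = 6 - \left(-17258 + 13019\right) = 6 - -4239 = 6 + 4239 = 4245$)
$R = 9 + 5 \sqrt{667}$ ($R = 9 + \sqrt{9481 + 7194} = 9 + \sqrt{16675} = 9 + 5 \sqrt{667} \approx 138.13$)
$\frac{R}{9691} + \frac{M}{g{\left(-135,144 \right)}} = \frac{9 + 5 \sqrt{667}}{9691} + \frac{4245}{144 \left(-135\right)} = \left(9 + 5 \sqrt{667}\right) \frac{1}{9691} + \frac{4245}{-19440} = \left(\frac{9}{9691} + \frac{5 \sqrt{667}}{9691}\right) + 4245 \left(- \frac{1}{19440}\right) = \left(\frac{9}{9691} + \frac{5 \sqrt{667}}{9691}\right) - \frac{283}{1296} = - \frac{2730889}{12559536} + \frac{5 \sqrt{667}}{9691}$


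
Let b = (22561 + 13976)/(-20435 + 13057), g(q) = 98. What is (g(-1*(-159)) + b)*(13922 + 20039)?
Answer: 23314464227/7378 ≈ 3.1600e+6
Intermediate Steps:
b = -36537/7378 (b = 36537/(-7378) = 36537*(-1/7378) = -36537/7378 ≈ -4.9522)
(g(-1*(-159)) + b)*(13922 + 20039) = (98 - 36537/7378)*(13922 + 20039) = (686507/7378)*33961 = 23314464227/7378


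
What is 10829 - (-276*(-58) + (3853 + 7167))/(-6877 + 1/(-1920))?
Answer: 143036287949/13203841 ≈ 10833.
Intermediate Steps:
10829 - (-276*(-58) + (3853 + 7167))/(-6877 + 1/(-1920)) = 10829 - (16008 + 11020)/(-6877 - 1/1920) = 10829 - 27028/(-13203841/1920) = 10829 - 27028*(-1920)/13203841 = 10829 - 1*(-51893760/13203841) = 10829 + 51893760/13203841 = 143036287949/13203841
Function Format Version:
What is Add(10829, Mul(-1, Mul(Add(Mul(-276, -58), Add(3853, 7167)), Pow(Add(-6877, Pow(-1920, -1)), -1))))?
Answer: Rational(143036287949, 13203841) ≈ 10833.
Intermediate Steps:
Add(10829, Mul(-1, Mul(Add(Mul(-276, -58), Add(3853, 7167)), Pow(Add(-6877, Pow(-1920, -1)), -1)))) = Add(10829, Mul(-1, Mul(Add(16008, 11020), Pow(Add(-6877, Rational(-1, 1920)), -1)))) = Add(10829, Mul(-1, Mul(27028, Pow(Rational(-13203841, 1920), -1)))) = Add(10829, Mul(-1, Mul(27028, Rational(-1920, 13203841)))) = Add(10829, Mul(-1, Rational(-51893760, 13203841))) = Add(10829, Rational(51893760, 13203841)) = Rational(143036287949, 13203841)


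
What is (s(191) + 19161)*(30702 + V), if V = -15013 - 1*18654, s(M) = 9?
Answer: -56839050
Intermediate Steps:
V = -33667 (V = -15013 - 18654 = -33667)
(s(191) + 19161)*(30702 + V) = (9 + 19161)*(30702 - 33667) = 19170*(-2965) = -56839050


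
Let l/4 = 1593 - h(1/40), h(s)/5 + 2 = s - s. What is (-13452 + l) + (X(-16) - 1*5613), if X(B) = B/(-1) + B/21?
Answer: -265393/21 ≈ -12638.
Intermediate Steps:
h(s) = -10 (h(s) = -10 + 5*(s - s) = -10 + 5*0 = -10 + 0 = -10)
X(B) = -20*B/21 (X(B) = B*(-1) + B*(1/21) = -B + B/21 = -20*B/21)
l = 6412 (l = 4*(1593 - 1*(-10)) = 4*(1593 + 10) = 4*1603 = 6412)
(-13452 + l) + (X(-16) - 1*5613) = (-13452 + 6412) + (-20/21*(-16) - 1*5613) = -7040 + (320/21 - 5613) = -7040 - 117553/21 = -265393/21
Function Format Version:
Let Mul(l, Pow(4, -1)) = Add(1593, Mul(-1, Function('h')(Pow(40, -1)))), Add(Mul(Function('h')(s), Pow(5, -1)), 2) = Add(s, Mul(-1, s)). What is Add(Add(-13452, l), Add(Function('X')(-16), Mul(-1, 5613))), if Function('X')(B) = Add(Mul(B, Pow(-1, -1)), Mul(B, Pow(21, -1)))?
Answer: Rational(-265393, 21) ≈ -12638.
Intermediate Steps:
Function('h')(s) = -10 (Function('h')(s) = Add(-10, Mul(5, Add(s, Mul(-1, s)))) = Add(-10, Mul(5, 0)) = Add(-10, 0) = -10)
Function('X')(B) = Mul(Rational(-20, 21), B) (Function('X')(B) = Add(Mul(B, -1), Mul(B, Rational(1, 21))) = Add(Mul(-1, B), Mul(Rational(1, 21), B)) = Mul(Rational(-20, 21), B))
l = 6412 (l = Mul(4, Add(1593, Mul(-1, -10))) = Mul(4, Add(1593, 10)) = Mul(4, 1603) = 6412)
Add(Add(-13452, l), Add(Function('X')(-16), Mul(-1, 5613))) = Add(Add(-13452, 6412), Add(Mul(Rational(-20, 21), -16), Mul(-1, 5613))) = Add(-7040, Add(Rational(320, 21), -5613)) = Add(-7040, Rational(-117553, 21)) = Rational(-265393, 21)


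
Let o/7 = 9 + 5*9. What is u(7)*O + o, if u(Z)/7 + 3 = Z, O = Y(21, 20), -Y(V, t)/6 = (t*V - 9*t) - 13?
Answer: -37758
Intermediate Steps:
Y(V, t) = 78 + 54*t - 6*V*t (Y(V, t) = -6*((t*V - 9*t) - 13) = -6*((V*t - 9*t) - 13) = -6*((-9*t + V*t) - 13) = -6*(-13 - 9*t + V*t) = 78 + 54*t - 6*V*t)
O = -1362 (O = 78 + 54*20 - 6*21*20 = 78 + 1080 - 2520 = -1362)
u(Z) = -21 + 7*Z
o = 378 (o = 7*(9 + 5*9) = 7*(9 + 45) = 7*54 = 378)
u(7)*O + o = (-21 + 7*7)*(-1362) + 378 = (-21 + 49)*(-1362) + 378 = 28*(-1362) + 378 = -38136 + 378 = -37758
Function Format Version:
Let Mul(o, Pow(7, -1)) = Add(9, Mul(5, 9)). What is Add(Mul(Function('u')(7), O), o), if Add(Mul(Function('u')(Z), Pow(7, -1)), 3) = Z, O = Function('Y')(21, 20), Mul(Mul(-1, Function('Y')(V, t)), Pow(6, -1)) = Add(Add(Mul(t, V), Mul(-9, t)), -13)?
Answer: -37758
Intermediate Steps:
Function('Y')(V, t) = Add(78, Mul(54, t), Mul(-6, V, t)) (Function('Y')(V, t) = Mul(-6, Add(Add(Mul(t, V), Mul(-9, t)), -13)) = Mul(-6, Add(Add(Mul(V, t), Mul(-9, t)), -13)) = Mul(-6, Add(Add(Mul(-9, t), Mul(V, t)), -13)) = Mul(-6, Add(-13, Mul(-9, t), Mul(V, t))) = Add(78, Mul(54, t), Mul(-6, V, t)))
O = -1362 (O = Add(78, Mul(54, 20), Mul(-6, 21, 20)) = Add(78, 1080, -2520) = -1362)
Function('u')(Z) = Add(-21, Mul(7, Z))
o = 378 (o = Mul(7, Add(9, Mul(5, 9))) = Mul(7, Add(9, 45)) = Mul(7, 54) = 378)
Add(Mul(Function('u')(7), O), o) = Add(Mul(Add(-21, Mul(7, 7)), -1362), 378) = Add(Mul(Add(-21, 49), -1362), 378) = Add(Mul(28, -1362), 378) = Add(-38136, 378) = -37758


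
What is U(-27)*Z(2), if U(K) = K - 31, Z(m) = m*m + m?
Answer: -348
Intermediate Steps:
Z(m) = m + m² (Z(m) = m² + m = m + m²)
U(K) = -31 + K
U(-27)*Z(2) = (-31 - 27)*(2*(1 + 2)) = -116*3 = -58*6 = -348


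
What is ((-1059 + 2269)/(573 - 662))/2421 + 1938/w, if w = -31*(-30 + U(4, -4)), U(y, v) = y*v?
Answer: 207926731/153629397 ≈ 1.3534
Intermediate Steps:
U(y, v) = v*y
w = 1426 (w = -31*(-30 - 4*4) = -31*(-30 - 16) = -31*(-46) = 1426)
((-1059 + 2269)/(573 - 662))/2421 + 1938/w = ((-1059 + 2269)/(573 - 662))/2421 + 1938/1426 = (1210/(-89))*(1/2421) + 1938*(1/1426) = (1210*(-1/89))*(1/2421) + 969/713 = -1210/89*1/2421 + 969/713 = -1210/215469 + 969/713 = 207926731/153629397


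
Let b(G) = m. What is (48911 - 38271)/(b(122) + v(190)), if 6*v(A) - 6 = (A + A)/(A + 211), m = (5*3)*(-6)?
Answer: -12799920/106877 ≈ -119.76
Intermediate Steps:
m = -90 (m = 15*(-6) = -90)
b(G) = -90
v(A) = 1 + A/(3*(211 + A)) (v(A) = 1 + ((A + A)/(A + 211))/6 = 1 + ((2*A)/(211 + A))/6 = 1 + (2*A/(211 + A))/6 = 1 + A/(3*(211 + A)))
(48911 - 38271)/(b(122) + v(190)) = (48911 - 38271)/(-90 + (633 + 4*190)/(3*(211 + 190))) = 10640/(-90 + (1/3)*(633 + 760)/401) = 10640/(-90 + (1/3)*(1/401)*1393) = 10640/(-90 + 1393/1203) = 10640/(-106877/1203) = 10640*(-1203/106877) = -12799920/106877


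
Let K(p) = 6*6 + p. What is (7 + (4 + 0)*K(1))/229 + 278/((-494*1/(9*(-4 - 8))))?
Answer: 3476033/56563 ≈ 61.454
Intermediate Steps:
K(p) = 36 + p
(7 + (4 + 0)*K(1))/229 + 278/((-494*1/(9*(-4 - 8)))) = (7 + (4 + 0)*(36 + 1))/229 + 278/((-494*1/(9*(-4 - 8)))) = (7 + 4*37)*(1/229) + 278/((-494/(9*(-12)))) = (7 + 148)*(1/229) + 278/((-494/(-108))) = 155*(1/229) + 278/((-494*(-1/108))) = 155/229 + 278/(247/54) = 155/229 + 278*(54/247) = 155/229 + 15012/247 = 3476033/56563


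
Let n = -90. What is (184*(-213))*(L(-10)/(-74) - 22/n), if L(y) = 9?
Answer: -2671588/555 ≈ -4813.7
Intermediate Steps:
(184*(-213))*(L(-10)/(-74) - 22/n) = (184*(-213))*(9/(-74) - 22/(-90)) = -39192*(9*(-1/74) - 22*(-1/90)) = -39192*(-9/74 + 11/45) = -39192*409/3330 = -2671588/555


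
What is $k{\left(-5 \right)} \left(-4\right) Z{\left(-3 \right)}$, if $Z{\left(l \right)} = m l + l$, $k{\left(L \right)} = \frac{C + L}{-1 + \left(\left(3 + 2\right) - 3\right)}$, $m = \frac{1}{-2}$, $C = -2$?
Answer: $-42$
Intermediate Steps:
$m = - \frac{1}{2} \approx -0.5$
$k{\left(L \right)} = -2 + L$ ($k{\left(L \right)} = \frac{-2 + L}{-1 + \left(\left(3 + 2\right) - 3\right)} = \frac{-2 + L}{-1 + \left(5 - 3\right)} = \frac{-2 + L}{-1 + 2} = \frac{-2 + L}{1} = \left(-2 + L\right) 1 = -2 + L$)
$Z{\left(l \right)} = \frac{l}{2}$ ($Z{\left(l \right)} = - \frac{l}{2} + l = \frac{l}{2}$)
$k{\left(-5 \right)} \left(-4\right) Z{\left(-3 \right)} = \left(-2 - 5\right) \left(-4\right) \frac{1}{2} \left(-3\right) = \left(-7\right) \left(-4\right) \left(- \frac{3}{2}\right) = 28 \left(- \frac{3}{2}\right) = -42$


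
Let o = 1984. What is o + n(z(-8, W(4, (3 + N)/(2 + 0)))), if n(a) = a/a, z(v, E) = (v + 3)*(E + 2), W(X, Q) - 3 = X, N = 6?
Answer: 1985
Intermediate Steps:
W(X, Q) = 3 + X
z(v, E) = (2 + E)*(3 + v) (z(v, E) = (3 + v)*(2 + E) = (2 + E)*(3 + v))
n(a) = 1
o + n(z(-8, W(4, (3 + N)/(2 + 0)))) = 1984 + 1 = 1985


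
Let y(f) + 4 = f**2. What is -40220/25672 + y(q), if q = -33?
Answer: 6953475/6418 ≈ 1083.4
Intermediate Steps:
y(f) = -4 + f**2
-40220/25672 + y(q) = -40220/25672 + (-4 + (-33)**2) = -40220*1/25672 + (-4 + 1089) = -10055/6418 + 1085 = 6953475/6418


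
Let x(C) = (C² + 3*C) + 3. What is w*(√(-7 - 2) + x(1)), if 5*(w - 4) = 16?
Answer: 252/5 + 108*I/5 ≈ 50.4 + 21.6*I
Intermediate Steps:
w = 36/5 (w = 4 + (⅕)*16 = 4 + 16/5 = 36/5 ≈ 7.2000)
x(C) = 3 + C² + 3*C
w*(√(-7 - 2) + x(1)) = 36*(√(-7 - 2) + (3 + 1² + 3*1))/5 = 36*(√(-9) + (3 + 1 + 3))/5 = 36*(3*I + 7)/5 = 36*(7 + 3*I)/5 = 252/5 + 108*I/5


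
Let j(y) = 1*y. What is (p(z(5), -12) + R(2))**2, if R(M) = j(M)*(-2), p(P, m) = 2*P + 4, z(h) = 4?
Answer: 64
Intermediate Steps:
j(y) = y
p(P, m) = 4 + 2*P
R(M) = -2*M (R(M) = M*(-2) = -2*M)
(p(z(5), -12) + R(2))**2 = ((4 + 2*4) - 2*2)**2 = ((4 + 8) - 4)**2 = (12 - 4)**2 = 8**2 = 64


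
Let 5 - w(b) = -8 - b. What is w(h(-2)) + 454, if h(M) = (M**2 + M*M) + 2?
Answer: 477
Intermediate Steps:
h(M) = 2 + 2*M**2 (h(M) = (M**2 + M**2) + 2 = 2*M**2 + 2 = 2 + 2*M**2)
w(b) = 13 + b (w(b) = 5 - (-8 - b) = 5 + (8 + b) = 13 + b)
w(h(-2)) + 454 = (13 + (2 + 2*(-2)**2)) + 454 = (13 + (2 + 2*4)) + 454 = (13 + (2 + 8)) + 454 = (13 + 10) + 454 = 23 + 454 = 477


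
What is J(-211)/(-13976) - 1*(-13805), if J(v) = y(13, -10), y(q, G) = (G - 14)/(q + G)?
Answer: 24117336/1747 ≈ 13805.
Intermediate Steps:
y(q, G) = (-14 + G)/(G + q)
J(v) = -8 (J(v) = (-14 - 10)/(-10 + 13) = -24/3 = (1/3)*(-24) = -8)
J(-211)/(-13976) - 1*(-13805) = -8/(-13976) - 1*(-13805) = -8*(-1/13976) + 13805 = 1/1747 + 13805 = 24117336/1747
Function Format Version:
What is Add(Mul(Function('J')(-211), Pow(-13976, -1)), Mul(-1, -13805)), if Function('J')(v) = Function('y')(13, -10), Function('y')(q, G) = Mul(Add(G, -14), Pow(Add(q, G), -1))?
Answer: Rational(24117336, 1747) ≈ 13805.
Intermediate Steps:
Function('y')(q, G) = Mul(Pow(Add(G, q), -1), Add(-14, G)) (Function('y')(q, G) = Mul(Add(-14, G), Pow(Add(G, q), -1)) = Mul(Pow(Add(G, q), -1), Add(-14, G)))
Function('J')(v) = -8 (Function('J')(v) = Mul(Pow(Add(-10, 13), -1), Add(-14, -10)) = Mul(Pow(3, -1), -24) = Mul(Rational(1, 3), -24) = -8)
Add(Mul(Function('J')(-211), Pow(-13976, -1)), Mul(-1, -13805)) = Add(Mul(-8, Pow(-13976, -1)), Mul(-1, -13805)) = Add(Mul(-8, Rational(-1, 13976)), 13805) = Add(Rational(1, 1747), 13805) = Rational(24117336, 1747)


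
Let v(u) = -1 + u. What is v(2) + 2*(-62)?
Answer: -123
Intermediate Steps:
v(2) + 2*(-62) = (-1 + 2) + 2*(-62) = 1 - 124 = -123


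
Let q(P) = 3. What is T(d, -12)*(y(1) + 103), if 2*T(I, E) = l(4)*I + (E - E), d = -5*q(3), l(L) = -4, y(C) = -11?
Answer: 2760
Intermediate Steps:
d = -15 (d = -5*3 = -15)
T(I, E) = -2*I (T(I, E) = (-4*I + (E - E))/2 = (-4*I + 0)/2 = (-4*I)/2 = -2*I)
T(d, -12)*(y(1) + 103) = (-2*(-15))*(-11 + 103) = 30*92 = 2760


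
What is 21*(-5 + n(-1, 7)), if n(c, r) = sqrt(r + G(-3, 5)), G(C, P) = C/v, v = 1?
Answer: -63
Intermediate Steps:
G(C, P) = C (G(C, P) = C/1 = C*1 = C)
n(c, r) = sqrt(-3 + r) (n(c, r) = sqrt(r - 3) = sqrt(-3 + r))
21*(-5 + n(-1, 7)) = 21*(-5 + sqrt(-3 + 7)) = 21*(-5 + sqrt(4)) = 21*(-5 + 2) = 21*(-3) = -63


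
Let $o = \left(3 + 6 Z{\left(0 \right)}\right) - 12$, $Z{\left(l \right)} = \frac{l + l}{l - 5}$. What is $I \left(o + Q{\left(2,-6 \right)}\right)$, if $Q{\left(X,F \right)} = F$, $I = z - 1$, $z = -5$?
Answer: $90$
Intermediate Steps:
$I = -6$ ($I = -5 - 1 = -6$)
$Z{\left(l \right)} = \frac{2 l}{-5 + l}$
$o = -9$ ($o = \left(3 + 6 \cdot 2 \cdot 0 \frac{1}{-5 + 0}\right) - 12 = \left(3 + 6 \cdot 2 \cdot 0 \frac{1}{-5}\right) - 12 = \left(3 + 6 \cdot 2 \cdot 0 \left(- \frac{1}{5}\right)\right) - 12 = \left(3 + 6 \cdot 0\right) - 12 = \left(3 + 0\right) - 12 = 3 - 12 = -9$)
$I \left(o + Q{\left(2,-6 \right)}\right) = - 6 \left(-9 - 6\right) = \left(-6\right) \left(-15\right) = 90$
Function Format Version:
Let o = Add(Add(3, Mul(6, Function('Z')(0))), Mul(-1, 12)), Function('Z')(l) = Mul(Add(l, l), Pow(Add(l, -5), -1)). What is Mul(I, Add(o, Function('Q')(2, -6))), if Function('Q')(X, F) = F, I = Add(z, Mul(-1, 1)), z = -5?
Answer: 90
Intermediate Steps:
I = -6 (I = Add(-5, Mul(-1, 1)) = Add(-5, -1) = -6)
Function('Z')(l) = Mul(2, l, Pow(Add(-5, l), -1)) (Function('Z')(l) = Mul(Mul(2, l), Pow(Add(-5, l), -1)) = Mul(2, l, Pow(Add(-5, l), -1)))
o = -9 (o = Add(Add(3, Mul(6, Mul(2, 0, Pow(Add(-5, 0), -1)))), Mul(-1, 12)) = Add(Add(3, Mul(6, Mul(2, 0, Pow(-5, -1)))), -12) = Add(Add(3, Mul(6, Mul(2, 0, Rational(-1, 5)))), -12) = Add(Add(3, Mul(6, 0)), -12) = Add(Add(3, 0), -12) = Add(3, -12) = -9)
Mul(I, Add(o, Function('Q')(2, -6))) = Mul(-6, Add(-9, -6)) = Mul(-6, -15) = 90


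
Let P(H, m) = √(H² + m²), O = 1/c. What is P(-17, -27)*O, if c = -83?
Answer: -√1018/83 ≈ -0.38441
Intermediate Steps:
O = -1/83 (O = 1/(-83) = -1/83 ≈ -0.012048)
P(-17, -27)*O = √((-17)² + (-27)²)*(-1/83) = √(289 + 729)*(-1/83) = √1018*(-1/83) = -√1018/83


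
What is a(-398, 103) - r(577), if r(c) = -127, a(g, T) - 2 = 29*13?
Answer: 506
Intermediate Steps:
a(g, T) = 379 (a(g, T) = 2 + 29*13 = 2 + 377 = 379)
a(-398, 103) - r(577) = 379 - 1*(-127) = 379 + 127 = 506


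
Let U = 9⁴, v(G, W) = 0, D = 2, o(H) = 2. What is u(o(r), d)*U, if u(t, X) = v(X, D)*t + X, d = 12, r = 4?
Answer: 78732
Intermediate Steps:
u(t, X) = X (u(t, X) = 0*t + X = 0 + X = X)
U = 6561
u(o(r), d)*U = 12*6561 = 78732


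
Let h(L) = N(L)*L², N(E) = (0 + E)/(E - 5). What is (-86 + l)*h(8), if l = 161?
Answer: 12800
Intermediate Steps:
N(E) = E/(-5 + E)
h(L) = L³/(-5 + L) (h(L) = (L/(-5 + L))*L² = L³/(-5 + L))
(-86 + l)*h(8) = (-86 + 161)*(8³/(-5 + 8)) = 75*(512/3) = 12800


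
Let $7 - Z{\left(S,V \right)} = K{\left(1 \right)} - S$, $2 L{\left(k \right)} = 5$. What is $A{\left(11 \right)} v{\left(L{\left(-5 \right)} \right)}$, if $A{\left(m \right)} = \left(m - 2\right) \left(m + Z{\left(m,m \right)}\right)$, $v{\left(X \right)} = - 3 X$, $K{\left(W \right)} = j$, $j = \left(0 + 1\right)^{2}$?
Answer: $-1890$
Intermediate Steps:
$j = 1$ ($j = 1^{2} = 1$)
$L{\left(k \right)} = \frac{5}{2}$ ($L{\left(k \right)} = \frac{1}{2} \cdot 5 = \frac{5}{2}$)
$K{\left(W \right)} = 1$
$Z{\left(S,V \right)} = 6 + S$ ($Z{\left(S,V \right)} = 7 - \left(1 - S\right) = 7 + \left(-1 + S\right) = 6 + S$)
$A{\left(m \right)} = \left(-2 + m\right) \left(6 + 2 m\right)$ ($A{\left(m \right)} = \left(m - 2\right) \left(m + \left(6 + m\right)\right) = \left(-2 + m\right) \left(6 + 2 m\right)$)
$A{\left(11 \right)} v{\left(L{\left(-5 \right)} \right)} = \left(-12 + 2 \cdot 11 + 2 \cdot 11^{2}\right) \left(\left(-3\right) \frac{5}{2}\right) = \left(-12 + 22 + 2 \cdot 121\right) \left(- \frac{15}{2}\right) = \left(-12 + 22 + 242\right) \left(- \frac{15}{2}\right) = 252 \left(- \frac{15}{2}\right) = -1890$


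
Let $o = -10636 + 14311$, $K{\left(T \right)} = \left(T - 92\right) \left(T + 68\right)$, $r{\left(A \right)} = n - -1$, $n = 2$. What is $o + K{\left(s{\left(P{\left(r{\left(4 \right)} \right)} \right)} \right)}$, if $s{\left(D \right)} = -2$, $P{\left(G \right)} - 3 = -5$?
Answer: $-2529$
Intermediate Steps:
$r{\left(A \right)} = 3$ ($r{\left(A \right)} = 2 - -1 = 2 + 1 = 3$)
$P{\left(G \right)} = -2$ ($P{\left(G \right)} = 3 - 5 = -2$)
$K{\left(T \right)} = \left(-92 + T\right) \left(68 + T\right)$
$o = 3675$
$o + K{\left(s{\left(P{\left(r{\left(4 \right)} \right)} \right)} \right)} = 3675 - \left(6208 - 4\right) = 3675 + \left(-6256 + 4 + 48\right) = 3675 - 6204 = -2529$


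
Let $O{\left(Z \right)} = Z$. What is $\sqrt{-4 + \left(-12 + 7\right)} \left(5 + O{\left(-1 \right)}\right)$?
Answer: $12 i \approx 12.0 i$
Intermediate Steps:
$\sqrt{-4 + \left(-12 + 7\right)} \left(5 + O{\left(-1 \right)}\right) = \sqrt{-4 + \left(-12 + 7\right)} \left(5 - 1\right) = \sqrt{-4 - 5} \cdot 4 = \sqrt{-9} \cdot 4 = 3 i 4 = 12 i$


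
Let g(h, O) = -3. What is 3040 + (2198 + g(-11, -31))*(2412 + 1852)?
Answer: 9362520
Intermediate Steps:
3040 + (2198 + g(-11, -31))*(2412 + 1852) = 3040 + (2198 - 3)*(2412 + 1852) = 3040 + 2195*4264 = 3040 + 9359480 = 9362520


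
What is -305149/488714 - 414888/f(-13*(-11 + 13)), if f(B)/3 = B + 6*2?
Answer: 33791459629/3420998 ≈ 9877.7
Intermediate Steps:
f(B) = 36 + 3*B (f(B) = 3*(B + 6*2) = 3*(B + 12) = 3*(12 + B) = 36 + 3*B)
-305149/488714 - 414888/f(-13*(-11 + 13)) = -305149/488714 - 414888/(36 + 3*(-13*(-11 + 13))) = -305149*1/488714 - 414888/(36 + 3*(-13*2)) = -305149/488714 - 414888/(36 + 3*(-26)) = -305149/488714 - 414888/(36 - 78) = -305149/488714 - 414888/(-42) = -305149/488714 - 414888*(-1/42) = -305149/488714 + 69148/7 = 33791459629/3420998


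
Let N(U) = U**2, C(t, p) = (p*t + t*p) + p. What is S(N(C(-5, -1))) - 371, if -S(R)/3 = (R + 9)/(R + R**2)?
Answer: -45638/123 ≈ -371.04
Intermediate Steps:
C(t, p) = p + 2*p*t (C(t, p) = (p*t + p*t) + p = 2*p*t + p = p + 2*p*t)
S(R) = -3*(9 + R)/(R + R**2) (S(R) = -3*(R + 9)/(R + R**2) = -3*(9 + R)/(R + R**2))
S(N(C(-5, -1))) - 371 = 3*(-9 - (-(1 + 2*(-5)))**2)/(((-(1 + 2*(-5)))**2)*(1 + (-(1 + 2*(-5)))**2)) - 371 = 3*(-9 - (-(1 - 10))**2)/(((-(1 - 10))**2)*(1 + (-(1 - 10))**2)) - 371 = 3*(-9 - (-1*(-9))**2)/(((-1*(-9))**2)*(1 + (-1*(-9))**2)) - 371 = 3*(-9 - 1*9**2)/((9**2)*(1 + 9**2)) - 371 = 3*(-9 - 1*81)/(81*(1 + 81)) - 371 = 3*(1/81)*(-9 - 81)/82 - 371 = 3*(1/81)*(1/82)*(-90) - 371 = -5/123 - 371 = -45638/123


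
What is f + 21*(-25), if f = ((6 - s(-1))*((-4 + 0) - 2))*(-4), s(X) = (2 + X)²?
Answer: -405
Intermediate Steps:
f = 120 (f = ((6 - (2 - 1)²)*((-4 + 0) - 2))*(-4) = ((6 - 1*1²)*(-4 - 2))*(-4) = ((6 - 1*1)*(-6))*(-4) = ((6 - 1)*(-6))*(-4) = (5*(-6))*(-4) = -30*(-4) = 120)
f + 21*(-25) = 120 + 21*(-25) = 120 - 525 = -405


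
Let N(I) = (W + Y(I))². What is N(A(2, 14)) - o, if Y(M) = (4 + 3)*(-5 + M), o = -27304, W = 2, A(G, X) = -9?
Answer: 36520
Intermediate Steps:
Y(M) = -35 + 7*M (Y(M) = 7*(-5 + M) = -35 + 7*M)
N(I) = (-33 + 7*I)² (N(I) = (2 + (-35 + 7*I))² = (-33 + 7*I)²)
N(A(2, 14)) - o = (-33 + 7*(-9))² - 1*(-27304) = (-33 - 63)² + 27304 = (-96)² + 27304 = 9216 + 27304 = 36520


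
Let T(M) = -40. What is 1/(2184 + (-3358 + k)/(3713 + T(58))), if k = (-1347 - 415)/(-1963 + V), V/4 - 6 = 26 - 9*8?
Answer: 7797779/17023222064 ≈ 0.00045807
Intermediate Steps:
V = -160 (V = 24 + 4*(26 - 9*8) = 24 + 4*(26 - 72) = 24 + 4*(-46) = 24 - 184 = -160)
k = 1762/2123 (k = (-1347 - 415)/(-1963 - 160) = -1762/(-2123) = -1762*(-1/2123) = 1762/2123 ≈ 0.82996)
1/(2184 + (-3358 + k)/(3713 + T(58))) = 1/(2184 + (-3358 + 1762/2123)/(3713 - 40)) = 1/(2184 - 7127272/2123/3673) = 1/(2184 - 7127272/2123*1/3673) = 1/(2184 - 7127272/7797779) = 1/(17023222064/7797779) = 7797779/17023222064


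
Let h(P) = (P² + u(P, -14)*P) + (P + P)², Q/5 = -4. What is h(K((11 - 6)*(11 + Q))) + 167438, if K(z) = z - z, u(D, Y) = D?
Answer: 167438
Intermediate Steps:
Q = -20 (Q = 5*(-4) = -20)
K(z) = 0
h(P) = 6*P² (h(P) = (P² + P*P) + (P + P)² = (P² + P²) + (2*P)² = 2*P² + 4*P² = 6*P²)
h(K((11 - 6)*(11 + Q))) + 167438 = 6*0² + 167438 = 6*0 + 167438 = 0 + 167438 = 167438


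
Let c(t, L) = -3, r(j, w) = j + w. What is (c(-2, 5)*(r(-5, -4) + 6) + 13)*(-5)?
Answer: -110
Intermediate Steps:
(c(-2, 5)*(r(-5, -4) + 6) + 13)*(-5) = (-3*((-5 - 4) + 6) + 13)*(-5) = (-3*(-9 + 6) + 13)*(-5) = (-3*(-3) + 13)*(-5) = (9 + 13)*(-5) = 22*(-5) = -110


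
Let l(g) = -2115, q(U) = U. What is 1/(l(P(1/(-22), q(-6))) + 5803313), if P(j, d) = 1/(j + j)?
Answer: 1/5801198 ≈ 1.7238e-7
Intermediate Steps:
P(j, d) = 1/(2*j)
1/(l(P(1/(-22), q(-6))) + 5803313) = 1/(-2115 + 5803313) = 1/5801198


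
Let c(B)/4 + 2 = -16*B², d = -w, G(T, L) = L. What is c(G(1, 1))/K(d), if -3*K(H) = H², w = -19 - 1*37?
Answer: 27/392 ≈ 0.068878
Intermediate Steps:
w = -56 (w = -19 - 37 = -56)
d = 56 (d = -1*(-56) = 56)
K(H) = -H²/3
c(B) = -8 - 64*B² (c(B) = -8 + 4*(-16*B²) = -8 - 64*B²)
c(G(1, 1))/K(d) = (-8 - 64*1²)/((-⅓*56²)) = (-8 - 64*1)/((-⅓*3136)) = (-8 - 64)/(-3136/3) = -72*(-3/3136) = 27/392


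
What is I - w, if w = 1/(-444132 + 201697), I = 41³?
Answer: 16708862636/242435 ≈ 68921.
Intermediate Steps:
I = 68921
w = -1/242435 (w = 1/(-242435) = -1/242435 ≈ -4.1248e-6)
I - w = 68921 - 1*(-1/242435) = 68921 + 1/242435 = 16708862636/242435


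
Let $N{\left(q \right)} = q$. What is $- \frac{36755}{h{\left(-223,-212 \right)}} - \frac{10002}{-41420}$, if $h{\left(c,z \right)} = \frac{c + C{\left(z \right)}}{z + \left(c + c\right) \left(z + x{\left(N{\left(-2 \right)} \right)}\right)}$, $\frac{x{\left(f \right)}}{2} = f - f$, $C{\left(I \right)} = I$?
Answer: $\frac{14362247506487}{1801770} \approx 7.9712 \cdot 10^{6}$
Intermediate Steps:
$x{\left(f \right)} = 0$ ($x{\left(f \right)} = 2 \left(f - f\right) = 2 \cdot 0 = 0$)
$h{\left(c,z \right)} = \frac{c + z}{z + 2 c z}$ ($h{\left(c,z \right)} = \frac{c + z}{z + \left(c + c\right) \left(z + 0\right)} = \frac{c + z}{z + 2 c z}$)
$- \frac{36755}{h{\left(-223,-212 \right)}} - \frac{10002}{-41420} = - \frac{36755}{\frac{1}{-212} \frac{1}{1 + 2 \left(-223\right)} \left(-223 - 212\right)} - \frac{10002}{-41420} = - \frac{36755}{\left(- \frac{1}{212}\right) \frac{1}{1 - 446} \left(-435\right)} - - \frac{5001}{20710} = - \frac{36755}{\left(- \frac{1}{212}\right) \frac{1}{-445} \left(-435\right)} + \frac{5001}{20710} = - \frac{36755}{\left(- \frac{1}{212}\right) \left(- \frac{1}{445}\right) \left(-435\right)} + \frac{5001}{20710} = - \frac{36755}{- \frac{87}{18868}} + \frac{5001}{20710} = \left(-36755\right) \left(- \frac{18868}{87}\right) + \frac{5001}{20710} = \frac{693493340}{87} + \frac{5001}{20710} = \frac{14362247506487}{1801770}$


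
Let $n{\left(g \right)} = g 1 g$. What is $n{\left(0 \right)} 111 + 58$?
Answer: $58$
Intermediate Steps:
$n{\left(g \right)} = g^{2}$ ($n{\left(g \right)} = g g = g^{2}$)
$n{\left(0 \right)} 111 + 58 = 0^{2} \cdot 111 + 58 = 0 \cdot 111 + 58 = 0 + 58 = 58$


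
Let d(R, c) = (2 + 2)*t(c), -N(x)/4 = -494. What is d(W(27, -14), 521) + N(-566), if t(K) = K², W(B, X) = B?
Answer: 1087740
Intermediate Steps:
N(x) = 1976 (N(x) = -4*(-494) = 1976)
d(R, c) = 4*c² (d(R, c) = (2 + 2)*c² = 4*c²)
d(W(27, -14), 521) + N(-566) = 4*521² + 1976 = 4*271441 + 1976 = 1085764 + 1976 = 1087740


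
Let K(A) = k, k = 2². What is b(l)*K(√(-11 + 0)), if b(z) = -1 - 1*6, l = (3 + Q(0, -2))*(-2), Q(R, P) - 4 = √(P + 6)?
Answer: -28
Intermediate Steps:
k = 4
K(A) = 4
Q(R, P) = 4 + √(6 + P) (Q(R, P) = 4 + √(P + 6) = 4 + √(6 + P))
l = -18 (l = (3 + (4 + √(6 - 2)))*(-2) = (3 + (4 + √4))*(-2) = (3 + (4 + 2))*(-2) = (3 + 6)*(-2) = 9*(-2) = -18)
b(z) = -7 (b(z) = -1 - 6 = -7)
b(l)*K(√(-11 + 0)) = -7*4 = -28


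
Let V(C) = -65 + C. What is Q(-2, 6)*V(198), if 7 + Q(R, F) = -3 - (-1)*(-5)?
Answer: -1995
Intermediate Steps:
Q(R, F) = -15 (Q(R, F) = -7 + (-3 - (-1)*(-5)) = -7 + (-3 - 1*5) = -7 + (-3 - 5) = -7 - 8 = -15)
Q(-2, 6)*V(198) = -15*(-65 + 198) = -15*133 = -1995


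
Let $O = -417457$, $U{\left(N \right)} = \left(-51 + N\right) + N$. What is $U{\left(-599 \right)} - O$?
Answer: $416208$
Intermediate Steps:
$U{\left(N \right)} = -51 + 2 N$
$U{\left(-599 \right)} - O = \left(-51 + 2 \left(-599\right)\right) - -417457 = \left(-51 - 1198\right) + 417457 = -1249 + 417457 = 416208$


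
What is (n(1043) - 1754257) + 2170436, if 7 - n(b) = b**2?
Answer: -671663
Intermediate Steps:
n(b) = 7 - b**2
(n(1043) - 1754257) + 2170436 = ((7 - 1*1043**2) - 1754257) + 2170436 = ((7 - 1*1087849) - 1754257) + 2170436 = ((7 - 1087849) - 1754257) + 2170436 = (-1087842 - 1754257) + 2170436 = -2842099 + 2170436 = -671663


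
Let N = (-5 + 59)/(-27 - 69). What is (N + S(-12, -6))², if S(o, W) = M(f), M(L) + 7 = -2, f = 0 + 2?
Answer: 23409/256 ≈ 91.441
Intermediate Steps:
N = -9/16 (N = 54/(-96) = 54*(-1/96) = -9/16 ≈ -0.56250)
f = 2
M(L) = -9 (M(L) = -7 - 2 = -9)
S(o, W) = -9
(N + S(-12, -6))² = (-9/16 - 9)² = (-153/16)² = 23409/256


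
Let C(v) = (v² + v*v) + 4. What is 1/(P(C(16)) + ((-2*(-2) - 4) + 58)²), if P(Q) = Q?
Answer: 1/3880 ≈ 0.00025773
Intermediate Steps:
C(v) = 4 + 2*v² (C(v) = (v² + v²) + 4 = 2*v² + 4 = 4 + 2*v²)
1/(P(C(16)) + ((-2*(-2) - 4) + 58)²) = 1/((4 + 2*16²) + ((-2*(-2) - 4) + 58)²) = 1/((4 + 2*256) + ((4 - 4) + 58)²) = 1/((4 + 512) + (0 + 58)²) = 1/(516 + 58²) = 1/(516 + 3364) = 1/3880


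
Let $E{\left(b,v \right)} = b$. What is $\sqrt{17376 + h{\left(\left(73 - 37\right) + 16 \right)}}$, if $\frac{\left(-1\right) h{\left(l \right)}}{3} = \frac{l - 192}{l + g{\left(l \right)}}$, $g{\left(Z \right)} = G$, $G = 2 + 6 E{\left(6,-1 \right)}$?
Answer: $\frac{29 \sqrt{186}}{3} \approx 131.84$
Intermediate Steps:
$G = 38$ ($G = 2 + 6 \cdot 6 = 2 + 36 = 38$)
$g{\left(Z \right)} = 38$
$h{\left(l \right)} = - \frac{3 \left(-192 + l\right)}{38 + l}$ ($h{\left(l \right)} = - 3 \frac{l - 192}{l + 38} = - 3 \frac{-192 + l}{38 + l} = - \frac{3 \left(-192 + l\right)}{38 + l}$)
$\sqrt{17376 + h{\left(\left(73 - 37\right) + 16 \right)}} = \sqrt{17376 + \frac{3 \left(192 - \left(\left(73 - 37\right) + 16\right)\right)}{38 + \left(\left(73 - 37\right) + 16\right)}} = \sqrt{17376 + \frac{3 \left(192 - \left(36 + 16\right)\right)}{38 + \left(36 + 16\right)}} = \sqrt{17376 + \frac{3 \left(192 - 52\right)}{38 + 52}} = \sqrt{17376 + \frac{3 \left(192 - 52\right)}{90}} = \sqrt{17376 + 3 \cdot \frac{1}{90} \cdot 140} = \sqrt{17376 + \frac{14}{3}} = \sqrt{\frac{52142}{3}} = \frac{29 \sqrt{186}}{3}$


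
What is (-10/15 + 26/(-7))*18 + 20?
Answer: -412/7 ≈ -58.857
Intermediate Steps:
(-10/15 + 26/(-7))*18 + 20 = (-10*1/15 + 26*(-⅐))*18 + 20 = (-⅔ - 26/7)*18 + 20 = -92/21*18 + 20 = -552/7 + 20 = -412/7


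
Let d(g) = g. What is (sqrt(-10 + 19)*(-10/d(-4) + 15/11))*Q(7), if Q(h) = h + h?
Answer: 1785/11 ≈ 162.27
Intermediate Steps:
Q(h) = 2*h
(sqrt(-10 + 19)*(-10/d(-4) + 15/11))*Q(7) = (sqrt(-10 + 19)*(-10/(-4) + 15/11))*(2*7) = (sqrt(9)*(-10*(-1/4) + 15*(1/11)))*14 = (3*(5/2 + 15/11))*14 = (3*(85/22))*14 = (255/22)*14 = 1785/11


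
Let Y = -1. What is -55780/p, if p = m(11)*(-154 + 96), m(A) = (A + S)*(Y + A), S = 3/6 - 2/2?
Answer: 5578/609 ≈ 9.1593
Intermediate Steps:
S = -½ (S = 3*(⅙) - 2*½ = ½ - 1 = -½ ≈ -0.50000)
m(A) = (-1 + A)*(-½ + A) (m(A) = (A - ½)*(-1 + A) = (-½ + A)*(-1 + A) = (-1 + A)*(-½ + A))
p = -6090 (p = (½ + 11² - 3/2*11)*(-154 + 96) = (½ + 121 - 33/2)*(-58) = 105*(-58) = -6090)
-55780/p = -55780/(-6090) = -55780*(-1/6090) = 5578/609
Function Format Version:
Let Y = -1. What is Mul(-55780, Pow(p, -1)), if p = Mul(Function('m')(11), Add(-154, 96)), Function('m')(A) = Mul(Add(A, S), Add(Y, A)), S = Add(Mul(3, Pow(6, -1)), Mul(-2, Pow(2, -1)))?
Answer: Rational(5578, 609) ≈ 9.1593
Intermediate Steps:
S = Rational(-1, 2) (S = Add(Mul(3, Rational(1, 6)), Mul(-2, Rational(1, 2))) = Add(Rational(1, 2), -1) = Rational(-1, 2) ≈ -0.50000)
Function('m')(A) = Mul(Add(-1, A), Add(Rational(-1, 2), A)) (Function('m')(A) = Mul(Add(A, Rational(-1, 2)), Add(-1, A)) = Mul(Add(Rational(-1, 2), A), Add(-1, A)) = Mul(Add(-1, A), Add(Rational(-1, 2), A)))
p = -6090 (p = Mul(Add(Rational(1, 2), Pow(11, 2), Mul(Rational(-3, 2), 11)), Add(-154, 96)) = Mul(Add(Rational(1, 2), 121, Rational(-33, 2)), -58) = Mul(105, -58) = -6090)
Mul(-55780, Pow(p, -1)) = Mul(-55780, Pow(-6090, -1)) = Mul(-55780, Rational(-1, 6090)) = Rational(5578, 609)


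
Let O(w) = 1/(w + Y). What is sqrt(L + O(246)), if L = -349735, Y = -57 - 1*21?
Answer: I*sqrt(2467730118)/84 ≈ 591.38*I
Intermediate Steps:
Y = -78 (Y = -57 - 21 = -78)
O(w) = 1/(-78 + w) (O(w) = 1/(w - 78) = 1/(-78 + w))
sqrt(L + O(246)) = sqrt(-349735 + 1/(-78 + 246)) = sqrt(-349735 + 1/168) = sqrt(-58755479/168) = I*sqrt(2467730118)/84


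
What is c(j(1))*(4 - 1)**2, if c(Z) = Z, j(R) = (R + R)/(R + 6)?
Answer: 18/7 ≈ 2.5714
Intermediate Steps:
j(R) = 2*R/(6 + R) (j(R) = (2*R)/(6 + R) = 2*R/(6 + R))
c(j(1))*(4 - 1)**2 = (2*1/(6 + 1))*(4 - 1)**2 = (2*1/7)*3**2 = (2*1*(1/7))*9 = (2/7)*9 = 18/7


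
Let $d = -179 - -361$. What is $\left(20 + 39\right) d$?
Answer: $10738$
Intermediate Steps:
$d = 182$ ($d = -179 + 361 = 182$)
$\left(20 + 39\right) d = \left(20 + 39\right) 182 = 59 \cdot 182 = 10738$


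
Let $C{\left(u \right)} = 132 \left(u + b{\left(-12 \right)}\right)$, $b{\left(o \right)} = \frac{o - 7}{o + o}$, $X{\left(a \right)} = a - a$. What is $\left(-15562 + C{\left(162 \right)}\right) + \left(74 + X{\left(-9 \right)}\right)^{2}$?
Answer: $\frac{22805}{2} \approx 11403.0$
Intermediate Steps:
$X{\left(a \right)} = 0$
$b{\left(o \right)} = \frac{-7 + o}{2 o}$
$C{\left(u \right)} = \frac{209}{2} + 132 u$ ($C{\left(u \right)} = 132 \left(u + \frac{-7 - 12}{2 \left(-12\right)}\right) = 132 \left(u + \frac{1}{2} \left(- \frac{1}{12}\right) \left(-19\right)\right) = 132 \left(u + \frac{19}{24}\right) = 132 \left(\frac{19}{24} + u\right) = \frac{209}{2} + 132 u$)
$\left(-15562 + C{\left(162 \right)}\right) + \left(74 + X{\left(-9 \right)}\right)^{2} = \left(-15562 + \left(\frac{209}{2} + 132 \cdot 162\right)\right) + \left(74 + 0\right)^{2} = \left(-15562 + \left(\frac{209}{2} + 21384\right)\right) + 74^{2} = \left(-15562 + \frac{42977}{2}\right) + 5476 = \frac{11853}{2} + 5476 = \frac{22805}{2}$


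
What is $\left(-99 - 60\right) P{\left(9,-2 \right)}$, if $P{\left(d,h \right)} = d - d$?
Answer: $0$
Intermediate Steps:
$P{\left(d,h \right)} = 0$
$\left(-99 - 60\right) P{\left(9,-2 \right)} = \left(-99 - 60\right) 0 = \left(-159\right) 0 = 0$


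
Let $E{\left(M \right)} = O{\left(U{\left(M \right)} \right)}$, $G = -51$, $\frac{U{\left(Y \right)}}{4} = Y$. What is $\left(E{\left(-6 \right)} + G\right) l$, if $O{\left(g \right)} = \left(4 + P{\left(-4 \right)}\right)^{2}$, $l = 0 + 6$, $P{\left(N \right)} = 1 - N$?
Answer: $180$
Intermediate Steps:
$U{\left(Y \right)} = 4 Y$
$l = 6$
$O{\left(g \right)} = 81$ ($O{\left(g \right)} = \left(4 + \left(1 - -4\right)\right)^{2} = \left(4 + \left(1 + 4\right)\right)^{2} = \left(4 + 5\right)^{2} = 9^{2} = 81$)
$E{\left(M \right)} = 81$
$\left(E{\left(-6 \right)} + G\right) l = \left(81 - 51\right) 6 = 30 \cdot 6 = 180$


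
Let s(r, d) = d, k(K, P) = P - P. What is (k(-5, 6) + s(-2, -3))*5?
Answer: -15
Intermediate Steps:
k(K, P) = 0
(k(-5, 6) + s(-2, -3))*5 = (0 - 3)*5 = -3*5 = -15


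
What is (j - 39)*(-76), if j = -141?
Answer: 13680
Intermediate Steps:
(j - 39)*(-76) = (-141 - 39)*(-76) = -180*(-76) = 13680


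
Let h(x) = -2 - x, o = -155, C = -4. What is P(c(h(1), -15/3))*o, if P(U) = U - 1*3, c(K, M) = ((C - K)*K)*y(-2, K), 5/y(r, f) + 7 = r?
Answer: 2170/3 ≈ 723.33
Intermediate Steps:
y(r, f) = 5/(-7 + r)
c(K, M) = -5*K*(-4 - K)/9 (c(K, M) = ((-4 - K)*K)*(5/(-7 - 2)) = (K*(-4 - K))*(5/(-9)) = (K*(-4 - K))*(5*(-⅑)) = (K*(-4 - K))*(-5/9) = -5*K*(-4 - K)/9)
P(U) = -3 + U (P(U) = U - 3 = -3 + U)
P(c(h(1), -15/3))*o = (-3 + 5*(-2 - 1*1)*(4 + (-2 - 1*1))/9)*(-155) = (-3 + 5*(-2 - 1)*(4 + (-2 - 1))/9)*(-155) = (-3 + (5/9)*(-3)*(4 - 3))*(-155) = (-3 + (5/9)*(-3)*1)*(-155) = (-3 - 5/3)*(-155) = -14/3*(-155) = 2170/3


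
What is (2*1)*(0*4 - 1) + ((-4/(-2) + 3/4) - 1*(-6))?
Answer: 27/4 ≈ 6.7500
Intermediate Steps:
(2*1)*(0*4 - 1) + ((-4/(-2) + 3/4) - 1*(-6)) = 2*(0 - 1) + ((-4*(-½) + 3*(¼)) + 6) = 2*(-1) + ((2 + ¾) + 6) = -2 + (11/4 + 6) = -2 + 35/4 = 27/4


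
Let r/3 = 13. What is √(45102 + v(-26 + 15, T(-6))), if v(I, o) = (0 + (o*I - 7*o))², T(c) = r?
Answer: √537906 ≈ 733.42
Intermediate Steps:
r = 39 (r = 3*13 = 39)
T(c) = 39
v(I, o) = (-7*o + I*o)² (v(I, o) = (0 + (I*o - 7*o))² = (0 + (-7*o + I*o))² = (-7*o + I*o)²)
√(45102 + v(-26 + 15, T(-6))) = √(45102 + 39²*(-7 + (-26 + 15))²) = √(45102 + 1521*(-7 - 11)²) = √(45102 + 1521*(-18)²) = √(45102 + 1521*324) = √(45102 + 492804) = √537906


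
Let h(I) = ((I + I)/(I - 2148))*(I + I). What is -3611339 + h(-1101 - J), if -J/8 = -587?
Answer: -28826509191/7945 ≈ -3.6283e+6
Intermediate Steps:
J = 4696 (J = -8*(-587) = 4696)
h(I) = 4*I²/(-2148 + I) (h(I) = ((2*I)/(-2148 + I))*(2*I) = (2*I/(-2148 + I))*(2*I) = 4*I²/(-2148 + I))
-3611339 + h(-1101 - J) = -3611339 + 4*(-1101 - 1*4696)²/(-2148 + (-1101 - 1*4696)) = -3611339 + 4*(-1101 - 4696)²/(-2148 + (-1101 - 4696)) = -3611339 + 4*(-5797)²/(-2148 - 5797) = -3611339 + 4*33605209/(-7945) = -3611339 + 4*33605209*(-1/7945) = -3611339 - 134420836/7945 = -28826509191/7945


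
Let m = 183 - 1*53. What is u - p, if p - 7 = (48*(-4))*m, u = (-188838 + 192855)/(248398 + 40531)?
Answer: 7209649354/288929 ≈ 24953.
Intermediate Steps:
m = 130 (m = 183 - 53 = 130)
u = 4017/288929 ≈ 0.013903
p = -24953 (p = 7 + (48*(-4))*130 = 7 - 192*130 = 7 - 24960 = -24953)
u - p = 4017/288929 - 1*(-24953) = 4017/288929 + 24953 = 7209649354/288929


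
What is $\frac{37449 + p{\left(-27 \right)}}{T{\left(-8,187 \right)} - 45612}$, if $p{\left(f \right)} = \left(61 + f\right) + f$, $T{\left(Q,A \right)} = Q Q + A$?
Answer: $- \frac{37456}{45361} \approx -0.82573$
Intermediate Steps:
$T{\left(Q,A \right)} = A + Q^{2}$ ($T{\left(Q,A \right)} = Q^{2} + A = A + Q^{2}$)
$p{\left(f \right)} = 61 + 2 f$
$\frac{37449 + p{\left(-27 \right)}}{T{\left(-8,187 \right)} - 45612} = \frac{37449 + \left(61 + 2 \left(-27\right)\right)}{\left(187 + \left(-8\right)^{2}\right) - 45612} = \frac{37449 + \left(61 - 54\right)}{\left(187 + 64\right) - 45612} = \frac{37449 + 7}{251 - 45612} = \frac{37456}{-45361} = 37456 \left(- \frac{1}{45361}\right) = - \frac{37456}{45361}$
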